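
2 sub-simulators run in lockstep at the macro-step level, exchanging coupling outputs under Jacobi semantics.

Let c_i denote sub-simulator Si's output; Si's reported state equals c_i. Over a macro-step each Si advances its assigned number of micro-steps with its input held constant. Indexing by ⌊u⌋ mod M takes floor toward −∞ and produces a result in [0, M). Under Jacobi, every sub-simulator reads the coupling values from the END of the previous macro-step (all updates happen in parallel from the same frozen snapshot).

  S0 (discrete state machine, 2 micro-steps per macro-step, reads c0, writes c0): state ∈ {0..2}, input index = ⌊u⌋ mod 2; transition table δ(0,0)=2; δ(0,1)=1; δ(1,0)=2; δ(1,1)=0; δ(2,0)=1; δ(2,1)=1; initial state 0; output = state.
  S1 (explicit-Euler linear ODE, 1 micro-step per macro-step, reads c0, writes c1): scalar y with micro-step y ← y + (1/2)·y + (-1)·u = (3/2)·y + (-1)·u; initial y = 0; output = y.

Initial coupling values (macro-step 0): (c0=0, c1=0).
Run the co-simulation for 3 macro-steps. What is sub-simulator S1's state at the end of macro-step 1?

S1 state at macro-step 1 = 0

macro 1: S0 reads c0=0 → after 2×micro: 1; S1 reads c0=0 → after 1×micro: 0 ⇒ (c0=1, c1=0)
macro 2: S0 reads c0=1 → after 2×micro: 1; S1 reads c0=1 → after 1×micro: -1 ⇒ (c0=1, c1=-1)
macro 3: S0 reads c0=1 → after 2×micro: 1; S1 reads c0=1 → after 1×micro: -5/2 ⇒ (c0=1, c1=-5/2)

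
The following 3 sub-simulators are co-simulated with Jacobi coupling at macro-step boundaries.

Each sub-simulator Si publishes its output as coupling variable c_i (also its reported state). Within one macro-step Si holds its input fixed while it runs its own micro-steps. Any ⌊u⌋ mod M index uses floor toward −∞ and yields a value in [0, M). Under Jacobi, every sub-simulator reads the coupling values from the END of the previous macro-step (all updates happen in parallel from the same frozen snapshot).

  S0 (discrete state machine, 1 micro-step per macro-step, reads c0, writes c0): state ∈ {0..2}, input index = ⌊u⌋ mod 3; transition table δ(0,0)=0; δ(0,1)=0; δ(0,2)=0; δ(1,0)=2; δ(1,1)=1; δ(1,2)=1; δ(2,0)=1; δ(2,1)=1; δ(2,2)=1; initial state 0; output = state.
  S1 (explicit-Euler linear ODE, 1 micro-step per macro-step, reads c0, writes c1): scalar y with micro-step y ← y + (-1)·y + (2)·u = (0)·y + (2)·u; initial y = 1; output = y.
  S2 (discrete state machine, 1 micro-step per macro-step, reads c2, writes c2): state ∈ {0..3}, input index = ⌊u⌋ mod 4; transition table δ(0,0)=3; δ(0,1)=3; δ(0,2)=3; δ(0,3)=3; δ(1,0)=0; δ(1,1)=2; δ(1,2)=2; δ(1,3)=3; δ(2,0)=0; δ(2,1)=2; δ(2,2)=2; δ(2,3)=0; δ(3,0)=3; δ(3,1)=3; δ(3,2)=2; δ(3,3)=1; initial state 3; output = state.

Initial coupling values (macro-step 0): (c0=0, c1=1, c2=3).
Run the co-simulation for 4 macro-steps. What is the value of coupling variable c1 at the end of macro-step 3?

c1 at macro-step 3 = 0

macro 1: S0 reads c0=0 → after 1×micro: 0; S1 reads c0=0 → after 1×micro: 0; S2 reads c2=3 → after 1×micro: 1 ⇒ (c0=0, c1=0, c2=1)
macro 2: S0 reads c0=0 → after 1×micro: 0; S1 reads c0=0 → after 1×micro: 0; S2 reads c2=1 → after 1×micro: 2 ⇒ (c0=0, c1=0, c2=2)
macro 3: S0 reads c0=0 → after 1×micro: 0; S1 reads c0=0 → after 1×micro: 0; S2 reads c2=2 → after 1×micro: 2 ⇒ (c0=0, c1=0, c2=2)
macro 4: S0 reads c0=0 → after 1×micro: 0; S1 reads c0=0 → after 1×micro: 0; S2 reads c2=2 → after 1×micro: 2 ⇒ (c0=0, c1=0, c2=2)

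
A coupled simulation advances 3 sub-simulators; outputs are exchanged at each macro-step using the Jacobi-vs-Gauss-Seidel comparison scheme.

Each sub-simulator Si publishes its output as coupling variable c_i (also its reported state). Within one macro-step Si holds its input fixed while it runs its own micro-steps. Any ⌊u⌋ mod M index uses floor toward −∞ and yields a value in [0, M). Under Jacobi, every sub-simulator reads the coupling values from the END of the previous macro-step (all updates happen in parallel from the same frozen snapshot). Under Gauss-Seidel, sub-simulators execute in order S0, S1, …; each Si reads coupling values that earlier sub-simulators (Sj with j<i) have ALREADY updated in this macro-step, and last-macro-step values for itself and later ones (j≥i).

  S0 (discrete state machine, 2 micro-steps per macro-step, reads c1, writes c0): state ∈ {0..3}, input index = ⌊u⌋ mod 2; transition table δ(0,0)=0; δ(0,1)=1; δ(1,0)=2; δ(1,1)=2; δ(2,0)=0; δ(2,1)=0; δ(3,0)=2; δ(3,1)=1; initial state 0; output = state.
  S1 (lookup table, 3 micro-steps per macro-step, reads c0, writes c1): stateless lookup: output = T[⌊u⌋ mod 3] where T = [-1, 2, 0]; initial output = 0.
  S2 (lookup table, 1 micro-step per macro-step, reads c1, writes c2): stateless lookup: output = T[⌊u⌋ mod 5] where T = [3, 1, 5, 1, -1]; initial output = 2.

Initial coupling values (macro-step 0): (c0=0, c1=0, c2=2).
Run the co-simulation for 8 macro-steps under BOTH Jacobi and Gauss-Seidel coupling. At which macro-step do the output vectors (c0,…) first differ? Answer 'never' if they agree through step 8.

first divergence at macro-step: 1

[Jacobi] macro 1: S0 reads c1=0 → after 2×micro: 0; S1 reads c0=0 → after 3×micro: -1; S2 reads c1=0 → after 1×micro: 3 ⇒ (c0=0, c1=-1, c2=3)
[Jacobi] macro 2: S0 reads c1=-1 → after 2×micro: 2; S1 reads c0=0 → after 3×micro: -1; S2 reads c1=-1 → after 1×micro: -1 ⇒ (c0=2, c1=-1, c2=-1)
[Jacobi] macro 3: S0 reads c1=-1 → after 2×micro: 1; S1 reads c0=2 → after 3×micro: 0; S2 reads c1=-1 → after 1×micro: -1 ⇒ (c0=1, c1=0, c2=-1)
[Jacobi] macro 4: S0 reads c1=0 → after 2×micro: 0; S1 reads c0=1 → after 3×micro: 2; S2 reads c1=0 → after 1×micro: 3 ⇒ (c0=0, c1=2, c2=3)
[Jacobi] macro 5: S0 reads c1=2 → after 2×micro: 0; S1 reads c0=0 → after 3×micro: -1; S2 reads c1=2 → after 1×micro: 5 ⇒ (c0=0, c1=-1, c2=5)
[Jacobi] macro 6: S0 reads c1=-1 → after 2×micro: 2; S1 reads c0=0 → after 3×micro: -1; S2 reads c1=-1 → after 1×micro: -1 ⇒ (c0=2, c1=-1, c2=-1)
[Jacobi] macro 7: S0 reads c1=-1 → after 2×micro: 1; S1 reads c0=2 → after 3×micro: 0; S2 reads c1=-1 → after 1×micro: -1 ⇒ (c0=1, c1=0, c2=-1)
[Jacobi] macro 8: S0 reads c1=0 → after 2×micro: 0; S1 reads c0=1 → after 3×micro: 2; S2 reads c1=0 → after 1×micro: 3 ⇒ (c0=0, c1=2, c2=3)
[Gauss-Seidel] macro 1: S0 reads c1=0 → after 2×micro: 0; S1 reads c0=0 → after 3×micro: -1; S2 reads c1=-1 → after 1×micro: -1 ⇒ (c0=0, c1=-1, c2=-1)
[Gauss-Seidel] macro 2: S0 reads c1=-1 → after 2×micro: 2; S1 reads c0=2 → after 3×micro: 0; S2 reads c1=0 → after 1×micro: 3 ⇒ (c0=2, c1=0, c2=3)
[Gauss-Seidel] macro 3: S0 reads c1=0 → after 2×micro: 0; S1 reads c0=0 → after 3×micro: -1; S2 reads c1=-1 → after 1×micro: -1 ⇒ (c0=0, c1=-1, c2=-1)
[Gauss-Seidel] macro 4: S0 reads c1=-1 → after 2×micro: 2; S1 reads c0=2 → after 3×micro: 0; S2 reads c1=0 → after 1×micro: 3 ⇒ (c0=2, c1=0, c2=3)
[Gauss-Seidel] macro 5: S0 reads c1=0 → after 2×micro: 0; S1 reads c0=0 → after 3×micro: -1; S2 reads c1=-1 → after 1×micro: -1 ⇒ (c0=0, c1=-1, c2=-1)
[Gauss-Seidel] macro 6: S0 reads c1=-1 → after 2×micro: 2; S1 reads c0=2 → after 3×micro: 0; S2 reads c1=0 → after 1×micro: 3 ⇒ (c0=2, c1=0, c2=3)
[Gauss-Seidel] macro 7: S0 reads c1=0 → after 2×micro: 0; S1 reads c0=0 → after 3×micro: -1; S2 reads c1=-1 → after 1×micro: -1 ⇒ (c0=0, c1=-1, c2=-1)
[Gauss-Seidel] macro 8: S0 reads c1=-1 → after 2×micro: 2; S1 reads c0=2 → after 3×micro: 0; S2 reads c1=0 → after 1×micro: 3 ⇒ (c0=2, c1=0, c2=3)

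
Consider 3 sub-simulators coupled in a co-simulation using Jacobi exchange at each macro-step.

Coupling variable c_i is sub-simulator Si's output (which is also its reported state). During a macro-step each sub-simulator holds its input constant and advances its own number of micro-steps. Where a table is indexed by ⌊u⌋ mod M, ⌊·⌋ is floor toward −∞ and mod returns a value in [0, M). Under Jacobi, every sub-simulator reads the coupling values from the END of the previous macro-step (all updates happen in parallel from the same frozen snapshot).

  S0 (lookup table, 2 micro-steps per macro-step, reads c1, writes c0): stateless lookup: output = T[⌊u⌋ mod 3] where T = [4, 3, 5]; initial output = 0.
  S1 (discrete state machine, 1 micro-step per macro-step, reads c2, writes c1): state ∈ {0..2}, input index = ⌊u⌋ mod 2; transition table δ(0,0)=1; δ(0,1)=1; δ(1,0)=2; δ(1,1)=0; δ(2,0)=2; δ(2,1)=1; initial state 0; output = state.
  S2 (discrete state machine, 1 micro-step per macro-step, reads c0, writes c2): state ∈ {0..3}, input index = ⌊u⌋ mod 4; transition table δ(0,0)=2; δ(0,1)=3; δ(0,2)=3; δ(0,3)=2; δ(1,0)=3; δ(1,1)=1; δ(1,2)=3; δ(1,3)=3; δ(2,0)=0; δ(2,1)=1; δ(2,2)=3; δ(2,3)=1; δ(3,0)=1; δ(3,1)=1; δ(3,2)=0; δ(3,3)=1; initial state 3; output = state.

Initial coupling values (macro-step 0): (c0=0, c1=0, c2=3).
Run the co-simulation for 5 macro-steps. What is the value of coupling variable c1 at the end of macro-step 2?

macro 1: S0 reads c1=0 → after 2×micro: 4; S1 reads c2=3 → after 1×micro: 1; S2 reads c0=0 → after 1×micro: 1 ⇒ (c0=4, c1=1, c2=1)
macro 2: S0 reads c1=1 → after 2×micro: 3; S1 reads c2=1 → after 1×micro: 0; S2 reads c0=4 → after 1×micro: 3 ⇒ (c0=3, c1=0, c2=3)
macro 3: S0 reads c1=0 → after 2×micro: 4; S1 reads c2=3 → after 1×micro: 1; S2 reads c0=3 → after 1×micro: 1 ⇒ (c0=4, c1=1, c2=1)
macro 4: S0 reads c1=1 → after 2×micro: 3; S1 reads c2=1 → after 1×micro: 0; S2 reads c0=4 → after 1×micro: 3 ⇒ (c0=3, c1=0, c2=3)
macro 5: S0 reads c1=0 → after 2×micro: 4; S1 reads c2=3 → after 1×micro: 1; S2 reads c0=3 → after 1×micro: 1 ⇒ (c0=4, c1=1, c2=1)

c1 at macro-step 2 = 0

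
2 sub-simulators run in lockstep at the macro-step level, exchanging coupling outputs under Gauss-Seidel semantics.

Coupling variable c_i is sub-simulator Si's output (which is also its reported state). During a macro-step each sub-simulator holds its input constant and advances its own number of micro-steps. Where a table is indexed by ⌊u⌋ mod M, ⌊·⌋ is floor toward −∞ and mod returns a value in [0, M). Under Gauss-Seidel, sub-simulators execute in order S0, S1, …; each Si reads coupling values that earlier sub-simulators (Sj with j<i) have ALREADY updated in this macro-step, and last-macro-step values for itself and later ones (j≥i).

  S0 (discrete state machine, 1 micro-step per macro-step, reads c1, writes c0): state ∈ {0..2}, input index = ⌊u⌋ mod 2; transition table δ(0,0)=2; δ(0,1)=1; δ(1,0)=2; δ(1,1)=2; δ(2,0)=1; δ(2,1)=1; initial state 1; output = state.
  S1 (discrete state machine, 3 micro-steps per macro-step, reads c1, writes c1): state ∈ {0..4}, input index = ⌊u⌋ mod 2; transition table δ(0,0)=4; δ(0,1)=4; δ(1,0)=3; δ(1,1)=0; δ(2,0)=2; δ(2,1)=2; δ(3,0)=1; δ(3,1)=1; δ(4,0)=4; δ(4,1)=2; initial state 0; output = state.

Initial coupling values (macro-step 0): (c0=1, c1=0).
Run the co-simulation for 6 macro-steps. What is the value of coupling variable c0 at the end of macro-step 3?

c0 at macro-step 3 = 2

macro 1: S0 reads c1=0 → after 1×micro: 2; S1 reads c1=0 → after 3×micro: 4 ⇒ (c0=2, c1=4)
macro 2: S0 reads c1=4 → after 1×micro: 1; S1 reads c1=4 → after 3×micro: 4 ⇒ (c0=1, c1=4)
macro 3: S0 reads c1=4 → after 1×micro: 2; S1 reads c1=4 → after 3×micro: 4 ⇒ (c0=2, c1=4)
macro 4: S0 reads c1=4 → after 1×micro: 1; S1 reads c1=4 → after 3×micro: 4 ⇒ (c0=1, c1=4)
macro 5: S0 reads c1=4 → after 1×micro: 2; S1 reads c1=4 → after 3×micro: 4 ⇒ (c0=2, c1=4)
macro 6: S0 reads c1=4 → after 1×micro: 1; S1 reads c1=4 → after 3×micro: 4 ⇒ (c0=1, c1=4)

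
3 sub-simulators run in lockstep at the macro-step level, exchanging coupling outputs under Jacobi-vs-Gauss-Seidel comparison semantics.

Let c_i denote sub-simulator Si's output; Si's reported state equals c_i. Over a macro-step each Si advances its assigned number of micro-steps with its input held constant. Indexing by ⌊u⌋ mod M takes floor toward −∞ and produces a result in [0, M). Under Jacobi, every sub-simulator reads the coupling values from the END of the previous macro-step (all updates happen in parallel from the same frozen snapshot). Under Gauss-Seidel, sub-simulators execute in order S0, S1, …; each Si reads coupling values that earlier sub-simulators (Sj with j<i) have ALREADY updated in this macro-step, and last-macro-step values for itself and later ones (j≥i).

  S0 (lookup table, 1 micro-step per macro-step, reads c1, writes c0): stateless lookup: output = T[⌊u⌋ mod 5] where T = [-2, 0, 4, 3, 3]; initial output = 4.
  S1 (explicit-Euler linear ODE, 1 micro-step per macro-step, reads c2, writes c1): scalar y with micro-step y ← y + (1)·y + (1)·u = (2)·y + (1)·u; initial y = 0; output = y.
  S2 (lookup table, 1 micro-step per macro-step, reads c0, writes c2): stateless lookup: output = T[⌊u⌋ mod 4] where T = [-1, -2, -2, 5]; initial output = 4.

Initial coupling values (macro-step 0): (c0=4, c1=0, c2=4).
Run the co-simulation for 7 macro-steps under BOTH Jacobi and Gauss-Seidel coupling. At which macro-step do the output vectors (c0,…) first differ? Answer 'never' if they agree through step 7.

first divergence at macro-step: 1

[Jacobi] macro 1: S0 reads c1=0 → after 1×micro: -2; S1 reads c2=4 → after 1×micro: 4; S2 reads c0=4 → after 1×micro: -1 ⇒ (c0=-2, c1=4, c2=-1)
[Jacobi] macro 2: S0 reads c1=4 → after 1×micro: 3; S1 reads c2=-1 → after 1×micro: 7; S2 reads c0=-2 → after 1×micro: -2 ⇒ (c0=3, c1=7, c2=-2)
[Jacobi] macro 3: S0 reads c1=7 → after 1×micro: 4; S1 reads c2=-2 → after 1×micro: 12; S2 reads c0=3 → after 1×micro: 5 ⇒ (c0=4, c1=12, c2=5)
[Jacobi] macro 4: S0 reads c1=12 → after 1×micro: 4; S1 reads c2=5 → after 1×micro: 29; S2 reads c0=4 → after 1×micro: -1 ⇒ (c0=4, c1=29, c2=-1)
[Jacobi] macro 5: S0 reads c1=29 → after 1×micro: 3; S1 reads c2=-1 → after 1×micro: 57; S2 reads c0=4 → after 1×micro: -1 ⇒ (c0=3, c1=57, c2=-1)
[Jacobi] macro 6: S0 reads c1=57 → after 1×micro: 4; S1 reads c2=-1 → after 1×micro: 113; S2 reads c0=3 → after 1×micro: 5 ⇒ (c0=4, c1=113, c2=5)
[Jacobi] macro 7: S0 reads c1=113 → after 1×micro: 3; S1 reads c2=5 → after 1×micro: 231; S2 reads c0=4 → after 1×micro: -1 ⇒ (c0=3, c1=231, c2=-1)
[Gauss-Seidel] macro 1: S0 reads c1=0 → after 1×micro: -2; S1 reads c2=4 → after 1×micro: 4; S2 reads c0=-2 → after 1×micro: -2 ⇒ (c0=-2, c1=4, c2=-2)
[Gauss-Seidel] macro 2: S0 reads c1=4 → after 1×micro: 3; S1 reads c2=-2 → after 1×micro: 6; S2 reads c0=3 → after 1×micro: 5 ⇒ (c0=3, c1=6, c2=5)
[Gauss-Seidel] macro 3: S0 reads c1=6 → after 1×micro: 0; S1 reads c2=5 → after 1×micro: 17; S2 reads c0=0 → after 1×micro: -1 ⇒ (c0=0, c1=17, c2=-1)
[Gauss-Seidel] macro 4: S0 reads c1=17 → after 1×micro: 4; S1 reads c2=-1 → after 1×micro: 33; S2 reads c0=4 → after 1×micro: -1 ⇒ (c0=4, c1=33, c2=-1)
[Gauss-Seidel] macro 5: S0 reads c1=33 → after 1×micro: 3; S1 reads c2=-1 → after 1×micro: 65; S2 reads c0=3 → after 1×micro: 5 ⇒ (c0=3, c1=65, c2=5)
[Gauss-Seidel] macro 6: S0 reads c1=65 → after 1×micro: -2; S1 reads c2=5 → after 1×micro: 135; S2 reads c0=-2 → after 1×micro: -2 ⇒ (c0=-2, c1=135, c2=-2)
[Gauss-Seidel] macro 7: S0 reads c1=135 → after 1×micro: -2; S1 reads c2=-2 → after 1×micro: 268; S2 reads c0=-2 → after 1×micro: -2 ⇒ (c0=-2, c1=268, c2=-2)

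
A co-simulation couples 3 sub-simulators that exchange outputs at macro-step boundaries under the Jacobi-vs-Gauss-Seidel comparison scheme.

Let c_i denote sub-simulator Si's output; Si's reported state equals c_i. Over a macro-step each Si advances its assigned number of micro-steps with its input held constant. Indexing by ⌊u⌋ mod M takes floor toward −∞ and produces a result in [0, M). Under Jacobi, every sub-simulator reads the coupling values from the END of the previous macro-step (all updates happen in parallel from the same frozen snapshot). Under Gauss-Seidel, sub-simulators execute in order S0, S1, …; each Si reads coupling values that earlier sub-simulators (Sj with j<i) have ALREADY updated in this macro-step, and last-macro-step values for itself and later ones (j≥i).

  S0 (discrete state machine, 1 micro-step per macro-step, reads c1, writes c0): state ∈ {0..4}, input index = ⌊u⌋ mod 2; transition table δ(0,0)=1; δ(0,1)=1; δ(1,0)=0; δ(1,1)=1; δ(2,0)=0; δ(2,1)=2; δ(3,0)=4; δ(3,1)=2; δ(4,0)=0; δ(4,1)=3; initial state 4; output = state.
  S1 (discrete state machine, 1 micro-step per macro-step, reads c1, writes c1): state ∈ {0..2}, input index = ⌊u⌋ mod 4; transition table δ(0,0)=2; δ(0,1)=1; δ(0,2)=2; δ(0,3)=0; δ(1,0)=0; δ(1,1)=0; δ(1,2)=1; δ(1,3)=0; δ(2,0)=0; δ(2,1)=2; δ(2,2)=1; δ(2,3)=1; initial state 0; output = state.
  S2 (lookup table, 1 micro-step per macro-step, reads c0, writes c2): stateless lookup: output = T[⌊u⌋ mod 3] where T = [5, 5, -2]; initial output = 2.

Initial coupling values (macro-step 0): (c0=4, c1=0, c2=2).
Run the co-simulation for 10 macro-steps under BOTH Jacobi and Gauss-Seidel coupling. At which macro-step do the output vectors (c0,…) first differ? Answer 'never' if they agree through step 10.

[Jacobi] macro 1: S0 reads c1=0 → after 1×micro: 0; S1 reads c1=0 → after 1×micro: 2; S2 reads c0=4 → after 1×micro: 5 ⇒ (c0=0, c1=2, c2=5)
[Jacobi] macro 2: S0 reads c1=2 → after 1×micro: 1; S1 reads c1=2 → after 1×micro: 1; S2 reads c0=0 → after 1×micro: 5 ⇒ (c0=1, c1=1, c2=5)
[Jacobi] macro 3: S0 reads c1=1 → after 1×micro: 1; S1 reads c1=1 → after 1×micro: 0; S2 reads c0=1 → after 1×micro: 5 ⇒ (c0=1, c1=0, c2=5)
[Jacobi] macro 4: S0 reads c1=0 → after 1×micro: 0; S1 reads c1=0 → after 1×micro: 2; S2 reads c0=1 → after 1×micro: 5 ⇒ (c0=0, c1=2, c2=5)
[Jacobi] macro 5: S0 reads c1=2 → after 1×micro: 1; S1 reads c1=2 → after 1×micro: 1; S2 reads c0=0 → after 1×micro: 5 ⇒ (c0=1, c1=1, c2=5)
[Jacobi] macro 6: S0 reads c1=1 → after 1×micro: 1; S1 reads c1=1 → after 1×micro: 0; S2 reads c0=1 → after 1×micro: 5 ⇒ (c0=1, c1=0, c2=5)
[Jacobi] macro 7: S0 reads c1=0 → after 1×micro: 0; S1 reads c1=0 → after 1×micro: 2; S2 reads c0=1 → after 1×micro: 5 ⇒ (c0=0, c1=2, c2=5)
[Jacobi] macro 8: S0 reads c1=2 → after 1×micro: 1; S1 reads c1=2 → after 1×micro: 1; S2 reads c0=0 → after 1×micro: 5 ⇒ (c0=1, c1=1, c2=5)
[Jacobi] macro 9: S0 reads c1=1 → after 1×micro: 1; S1 reads c1=1 → after 1×micro: 0; S2 reads c0=1 → after 1×micro: 5 ⇒ (c0=1, c1=0, c2=5)
[Jacobi] macro 10: S0 reads c1=0 → after 1×micro: 0; S1 reads c1=0 → after 1×micro: 2; S2 reads c0=1 → after 1×micro: 5 ⇒ (c0=0, c1=2, c2=5)
[Gauss-Seidel] macro 1: S0 reads c1=0 → after 1×micro: 0; S1 reads c1=0 → after 1×micro: 2; S2 reads c0=0 → after 1×micro: 5 ⇒ (c0=0, c1=2, c2=5)
[Gauss-Seidel] macro 2: S0 reads c1=2 → after 1×micro: 1; S1 reads c1=2 → after 1×micro: 1; S2 reads c0=1 → after 1×micro: 5 ⇒ (c0=1, c1=1, c2=5)
[Gauss-Seidel] macro 3: S0 reads c1=1 → after 1×micro: 1; S1 reads c1=1 → after 1×micro: 0; S2 reads c0=1 → after 1×micro: 5 ⇒ (c0=1, c1=0, c2=5)
[Gauss-Seidel] macro 4: S0 reads c1=0 → after 1×micro: 0; S1 reads c1=0 → after 1×micro: 2; S2 reads c0=0 → after 1×micro: 5 ⇒ (c0=0, c1=2, c2=5)
[Gauss-Seidel] macro 5: S0 reads c1=2 → after 1×micro: 1; S1 reads c1=2 → after 1×micro: 1; S2 reads c0=1 → after 1×micro: 5 ⇒ (c0=1, c1=1, c2=5)
[Gauss-Seidel] macro 6: S0 reads c1=1 → after 1×micro: 1; S1 reads c1=1 → after 1×micro: 0; S2 reads c0=1 → after 1×micro: 5 ⇒ (c0=1, c1=0, c2=5)
[Gauss-Seidel] macro 7: S0 reads c1=0 → after 1×micro: 0; S1 reads c1=0 → after 1×micro: 2; S2 reads c0=0 → after 1×micro: 5 ⇒ (c0=0, c1=2, c2=5)
[Gauss-Seidel] macro 8: S0 reads c1=2 → after 1×micro: 1; S1 reads c1=2 → after 1×micro: 1; S2 reads c0=1 → after 1×micro: 5 ⇒ (c0=1, c1=1, c2=5)
[Gauss-Seidel] macro 9: S0 reads c1=1 → after 1×micro: 1; S1 reads c1=1 → after 1×micro: 0; S2 reads c0=1 → after 1×micro: 5 ⇒ (c0=1, c1=0, c2=5)
[Gauss-Seidel] macro 10: S0 reads c1=0 → after 1×micro: 0; S1 reads c1=0 → after 1×micro: 2; S2 reads c0=0 → after 1×micro: 5 ⇒ (c0=0, c1=2, c2=5)

first divergence at macro-step: never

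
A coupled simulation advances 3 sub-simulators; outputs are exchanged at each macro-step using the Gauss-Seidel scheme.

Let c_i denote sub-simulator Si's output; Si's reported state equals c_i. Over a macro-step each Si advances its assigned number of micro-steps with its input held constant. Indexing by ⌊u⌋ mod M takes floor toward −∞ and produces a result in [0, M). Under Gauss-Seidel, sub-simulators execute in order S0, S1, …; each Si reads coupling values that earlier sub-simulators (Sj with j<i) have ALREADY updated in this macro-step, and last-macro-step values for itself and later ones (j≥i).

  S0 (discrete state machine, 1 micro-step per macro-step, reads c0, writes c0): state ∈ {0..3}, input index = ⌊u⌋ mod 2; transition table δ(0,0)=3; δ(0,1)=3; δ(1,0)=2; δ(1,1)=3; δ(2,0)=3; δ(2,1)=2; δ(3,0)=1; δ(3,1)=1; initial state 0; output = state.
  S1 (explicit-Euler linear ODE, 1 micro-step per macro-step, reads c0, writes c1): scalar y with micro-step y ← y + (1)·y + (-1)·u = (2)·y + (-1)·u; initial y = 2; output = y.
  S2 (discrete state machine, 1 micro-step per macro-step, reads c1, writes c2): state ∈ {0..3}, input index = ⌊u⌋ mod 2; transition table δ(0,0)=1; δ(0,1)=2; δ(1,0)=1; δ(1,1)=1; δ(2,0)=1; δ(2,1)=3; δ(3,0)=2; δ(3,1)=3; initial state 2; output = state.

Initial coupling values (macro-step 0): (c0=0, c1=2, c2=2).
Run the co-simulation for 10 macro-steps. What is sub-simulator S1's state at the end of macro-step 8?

macro 1: S0 reads c0=0 → after 1×micro: 3; S1 reads c0=3 → after 1×micro: 1; S2 reads c1=1 → after 1×micro: 3 ⇒ (c0=3, c1=1, c2=3)
macro 2: S0 reads c0=3 → after 1×micro: 1; S1 reads c0=1 → after 1×micro: 1; S2 reads c1=1 → after 1×micro: 3 ⇒ (c0=1, c1=1, c2=3)
macro 3: S0 reads c0=1 → after 1×micro: 3; S1 reads c0=3 → after 1×micro: -1; S2 reads c1=-1 → after 1×micro: 3 ⇒ (c0=3, c1=-1, c2=3)
macro 4: S0 reads c0=3 → after 1×micro: 1; S1 reads c0=1 → after 1×micro: -3; S2 reads c1=-3 → after 1×micro: 3 ⇒ (c0=1, c1=-3, c2=3)
macro 5: S0 reads c0=1 → after 1×micro: 3; S1 reads c0=3 → after 1×micro: -9; S2 reads c1=-9 → after 1×micro: 3 ⇒ (c0=3, c1=-9, c2=3)
macro 6: S0 reads c0=3 → after 1×micro: 1; S1 reads c0=1 → after 1×micro: -19; S2 reads c1=-19 → after 1×micro: 3 ⇒ (c0=1, c1=-19, c2=3)
macro 7: S0 reads c0=1 → after 1×micro: 3; S1 reads c0=3 → after 1×micro: -41; S2 reads c1=-41 → after 1×micro: 3 ⇒ (c0=3, c1=-41, c2=3)
macro 8: S0 reads c0=3 → after 1×micro: 1; S1 reads c0=1 → after 1×micro: -83; S2 reads c1=-83 → after 1×micro: 3 ⇒ (c0=1, c1=-83, c2=3)
macro 9: S0 reads c0=1 → after 1×micro: 3; S1 reads c0=3 → after 1×micro: -169; S2 reads c1=-169 → after 1×micro: 3 ⇒ (c0=3, c1=-169, c2=3)
macro 10: S0 reads c0=3 → after 1×micro: 1; S1 reads c0=1 → after 1×micro: -339; S2 reads c1=-339 → after 1×micro: 3 ⇒ (c0=1, c1=-339, c2=3)

S1 state at macro-step 8 = -83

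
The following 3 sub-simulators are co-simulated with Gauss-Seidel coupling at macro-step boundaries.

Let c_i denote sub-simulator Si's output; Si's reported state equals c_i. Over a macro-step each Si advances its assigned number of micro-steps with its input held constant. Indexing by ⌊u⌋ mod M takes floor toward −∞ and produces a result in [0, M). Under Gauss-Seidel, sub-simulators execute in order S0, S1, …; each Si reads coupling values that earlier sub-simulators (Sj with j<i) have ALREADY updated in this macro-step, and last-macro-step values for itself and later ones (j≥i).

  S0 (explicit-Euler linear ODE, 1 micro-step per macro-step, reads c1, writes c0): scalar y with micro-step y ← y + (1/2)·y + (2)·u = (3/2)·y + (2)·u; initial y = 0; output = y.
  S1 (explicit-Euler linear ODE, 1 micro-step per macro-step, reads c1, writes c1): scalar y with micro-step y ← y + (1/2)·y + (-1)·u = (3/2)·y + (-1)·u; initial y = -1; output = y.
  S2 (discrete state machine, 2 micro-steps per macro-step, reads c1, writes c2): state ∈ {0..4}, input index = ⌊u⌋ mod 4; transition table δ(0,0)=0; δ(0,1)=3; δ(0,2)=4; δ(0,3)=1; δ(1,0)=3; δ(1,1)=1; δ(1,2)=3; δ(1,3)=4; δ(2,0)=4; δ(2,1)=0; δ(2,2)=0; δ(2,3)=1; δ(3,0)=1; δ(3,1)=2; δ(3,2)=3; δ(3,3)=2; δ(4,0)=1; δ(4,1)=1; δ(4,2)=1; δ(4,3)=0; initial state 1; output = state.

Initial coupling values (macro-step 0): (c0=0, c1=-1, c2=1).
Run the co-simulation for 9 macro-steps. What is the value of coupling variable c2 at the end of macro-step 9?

c2 at macro-step 9 = 1

macro 1: S0 reads c1=-1 → after 1×micro: -2; S1 reads c1=-1 → after 1×micro: -1/2; S2 reads c1=-1/2 → after 2×micro: 0 ⇒ (c0=-2, c1=-1/2, c2=0)
macro 2: S0 reads c1=-1/2 → after 1×micro: -4; S1 reads c1=-1/2 → after 1×micro: -1/4; S2 reads c1=-1/4 → after 2×micro: 4 ⇒ (c0=-4, c1=-1/4, c2=4)
macro 3: S0 reads c1=-1/4 → after 1×micro: -13/2; S1 reads c1=-1/4 → after 1×micro: -1/8; S2 reads c1=-1/8 → after 2×micro: 1 ⇒ (c0=-13/2, c1=-1/8, c2=1)
macro 4: S0 reads c1=-1/8 → after 1×micro: -10; S1 reads c1=-1/8 → after 1×micro: -1/16; S2 reads c1=-1/16 → after 2×micro: 0 ⇒ (c0=-10, c1=-1/16, c2=0)
macro 5: S0 reads c1=-1/16 → after 1×micro: -121/8; S1 reads c1=-1/16 → after 1×micro: -1/32; S2 reads c1=-1/32 → after 2×micro: 4 ⇒ (c0=-121/8, c1=-1/32, c2=4)
macro 6: S0 reads c1=-1/32 → after 1×micro: -91/4; S1 reads c1=-1/32 → after 1×micro: -1/64; S2 reads c1=-1/64 → after 2×micro: 1 ⇒ (c0=-91/4, c1=-1/64, c2=1)
macro 7: S0 reads c1=-1/64 → after 1×micro: -1093/32; S1 reads c1=-1/64 → after 1×micro: -1/128; S2 reads c1=-1/128 → after 2×micro: 0 ⇒ (c0=-1093/32, c1=-1/128, c2=0)
macro 8: S0 reads c1=-1/128 → after 1×micro: -205/4; S1 reads c1=-1/128 → after 1×micro: -1/256; S2 reads c1=-1/256 → after 2×micro: 4 ⇒ (c0=-205/4, c1=-1/256, c2=4)
macro 9: S0 reads c1=-1/256 → after 1×micro: -9841/128; S1 reads c1=-1/256 → after 1×micro: -1/512; S2 reads c1=-1/512 → after 2×micro: 1 ⇒ (c0=-9841/128, c1=-1/512, c2=1)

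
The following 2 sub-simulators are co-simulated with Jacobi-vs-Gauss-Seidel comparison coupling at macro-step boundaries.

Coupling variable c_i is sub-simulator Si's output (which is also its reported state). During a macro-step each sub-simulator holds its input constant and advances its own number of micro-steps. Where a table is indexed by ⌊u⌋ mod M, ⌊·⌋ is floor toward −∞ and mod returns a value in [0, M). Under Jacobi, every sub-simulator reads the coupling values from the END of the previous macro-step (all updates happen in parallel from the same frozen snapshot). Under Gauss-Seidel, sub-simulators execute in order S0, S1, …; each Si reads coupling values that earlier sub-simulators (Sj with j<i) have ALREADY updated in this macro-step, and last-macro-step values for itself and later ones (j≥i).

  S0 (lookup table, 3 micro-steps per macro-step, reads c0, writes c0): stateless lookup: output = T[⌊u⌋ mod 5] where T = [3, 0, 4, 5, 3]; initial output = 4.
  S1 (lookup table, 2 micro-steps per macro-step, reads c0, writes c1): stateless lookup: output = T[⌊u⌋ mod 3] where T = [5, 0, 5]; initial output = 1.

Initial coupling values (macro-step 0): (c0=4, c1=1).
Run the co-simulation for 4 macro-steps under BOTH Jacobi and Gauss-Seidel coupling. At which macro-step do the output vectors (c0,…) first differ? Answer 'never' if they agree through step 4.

first divergence at macro-step: 1

[Jacobi] macro 1: S0 reads c0=4 → after 3×micro: 3; S1 reads c0=4 → after 2×micro: 0 ⇒ (c0=3, c1=0)
[Jacobi] macro 2: S0 reads c0=3 → after 3×micro: 5; S1 reads c0=3 → after 2×micro: 5 ⇒ (c0=5, c1=5)
[Jacobi] macro 3: S0 reads c0=5 → after 3×micro: 3; S1 reads c0=5 → after 2×micro: 5 ⇒ (c0=3, c1=5)
[Jacobi] macro 4: S0 reads c0=3 → after 3×micro: 5; S1 reads c0=3 → after 2×micro: 5 ⇒ (c0=5, c1=5)
[Gauss-Seidel] macro 1: S0 reads c0=4 → after 3×micro: 3; S1 reads c0=3 → after 2×micro: 5 ⇒ (c0=3, c1=5)
[Gauss-Seidel] macro 2: S0 reads c0=3 → after 3×micro: 5; S1 reads c0=5 → after 2×micro: 5 ⇒ (c0=5, c1=5)
[Gauss-Seidel] macro 3: S0 reads c0=5 → after 3×micro: 3; S1 reads c0=3 → after 2×micro: 5 ⇒ (c0=3, c1=5)
[Gauss-Seidel] macro 4: S0 reads c0=3 → after 3×micro: 5; S1 reads c0=5 → after 2×micro: 5 ⇒ (c0=5, c1=5)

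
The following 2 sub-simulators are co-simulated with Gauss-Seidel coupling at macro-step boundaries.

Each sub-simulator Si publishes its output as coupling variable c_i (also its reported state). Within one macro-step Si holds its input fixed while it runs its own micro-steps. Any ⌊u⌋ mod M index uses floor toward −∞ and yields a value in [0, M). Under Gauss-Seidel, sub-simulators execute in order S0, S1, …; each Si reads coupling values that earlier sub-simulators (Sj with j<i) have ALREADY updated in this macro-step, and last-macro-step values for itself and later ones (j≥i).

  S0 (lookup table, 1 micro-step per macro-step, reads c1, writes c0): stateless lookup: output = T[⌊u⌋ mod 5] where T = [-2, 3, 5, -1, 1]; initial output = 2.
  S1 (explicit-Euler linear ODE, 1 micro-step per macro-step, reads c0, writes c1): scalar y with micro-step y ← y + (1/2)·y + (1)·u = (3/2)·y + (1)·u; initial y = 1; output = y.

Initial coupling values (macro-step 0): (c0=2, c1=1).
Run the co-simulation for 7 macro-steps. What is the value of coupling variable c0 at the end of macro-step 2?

c0 at macro-step 2 = 1

macro 1: S0 reads c1=1 → after 1×micro: 3; S1 reads c0=3 → after 1×micro: 9/2 ⇒ (c0=3, c1=9/2)
macro 2: S0 reads c1=9/2 → after 1×micro: 1; S1 reads c0=1 → after 1×micro: 31/4 ⇒ (c0=1, c1=31/4)
macro 3: S0 reads c1=31/4 → after 1×micro: 5; S1 reads c0=5 → after 1×micro: 133/8 ⇒ (c0=5, c1=133/8)
macro 4: S0 reads c1=133/8 → after 1×micro: 3; S1 reads c0=3 → after 1×micro: 447/16 ⇒ (c0=3, c1=447/16)
macro 5: S0 reads c1=447/16 → after 1×micro: 5; S1 reads c0=5 → after 1×micro: 1501/32 ⇒ (c0=5, c1=1501/32)
macro 6: S0 reads c1=1501/32 → after 1×micro: 3; S1 reads c0=3 → after 1×micro: 4695/64 ⇒ (c0=3, c1=4695/64)
macro 7: S0 reads c1=4695/64 → after 1×micro: -1; S1 reads c0=-1 → after 1×micro: 13957/128 ⇒ (c0=-1, c1=13957/128)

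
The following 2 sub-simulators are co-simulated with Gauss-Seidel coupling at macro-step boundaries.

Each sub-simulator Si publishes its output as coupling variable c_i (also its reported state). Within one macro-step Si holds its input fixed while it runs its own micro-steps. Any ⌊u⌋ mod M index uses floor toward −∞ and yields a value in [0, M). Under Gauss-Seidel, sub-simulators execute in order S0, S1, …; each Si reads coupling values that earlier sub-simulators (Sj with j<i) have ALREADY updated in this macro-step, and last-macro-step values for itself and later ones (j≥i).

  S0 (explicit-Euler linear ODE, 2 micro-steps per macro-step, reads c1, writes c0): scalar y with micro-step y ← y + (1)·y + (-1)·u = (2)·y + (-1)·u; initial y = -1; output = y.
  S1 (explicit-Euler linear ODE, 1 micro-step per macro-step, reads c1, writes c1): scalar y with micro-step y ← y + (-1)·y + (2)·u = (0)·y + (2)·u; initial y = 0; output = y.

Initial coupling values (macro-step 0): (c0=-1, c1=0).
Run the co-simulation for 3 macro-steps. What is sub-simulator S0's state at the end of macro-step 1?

S0 state at macro-step 1 = -4

macro 1: S0 reads c1=0 → after 2×micro: -4; S1 reads c1=0 → after 1×micro: 0 ⇒ (c0=-4, c1=0)
macro 2: S0 reads c1=0 → after 2×micro: -16; S1 reads c1=0 → after 1×micro: 0 ⇒ (c0=-16, c1=0)
macro 3: S0 reads c1=0 → after 2×micro: -64; S1 reads c1=0 → after 1×micro: 0 ⇒ (c0=-64, c1=0)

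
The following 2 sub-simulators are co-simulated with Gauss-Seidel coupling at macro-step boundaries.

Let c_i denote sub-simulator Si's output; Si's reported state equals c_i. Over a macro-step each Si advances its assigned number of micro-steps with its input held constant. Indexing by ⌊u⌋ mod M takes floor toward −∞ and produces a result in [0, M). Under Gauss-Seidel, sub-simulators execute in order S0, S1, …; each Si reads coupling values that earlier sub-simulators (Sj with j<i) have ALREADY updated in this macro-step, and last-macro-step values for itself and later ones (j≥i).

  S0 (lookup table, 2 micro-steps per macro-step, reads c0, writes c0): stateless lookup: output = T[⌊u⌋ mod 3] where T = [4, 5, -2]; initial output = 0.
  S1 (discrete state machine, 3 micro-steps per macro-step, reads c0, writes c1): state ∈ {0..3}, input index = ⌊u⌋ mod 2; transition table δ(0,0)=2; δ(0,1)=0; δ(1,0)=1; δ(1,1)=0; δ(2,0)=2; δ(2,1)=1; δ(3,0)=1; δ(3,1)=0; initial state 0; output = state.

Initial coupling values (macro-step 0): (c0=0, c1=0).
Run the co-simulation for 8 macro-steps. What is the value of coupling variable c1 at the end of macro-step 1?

c1 at macro-step 1 = 2

macro 1: S0 reads c0=0 → after 2×micro: 4; S1 reads c0=4 → after 3×micro: 2 ⇒ (c0=4, c1=2)
macro 2: S0 reads c0=4 → after 2×micro: 5; S1 reads c0=5 → after 3×micro: 0 ⇒ (c0=5, c1=0)
macro 3: S0 reads c0=5 → after 2×micro: -2; S1 reads c0=-2 → after 3×micro: 2 ⇒ (c0=-2, c1=2)
macro 4: S0 reads c0=-2 → after 2×micro: 5; S1 reads c0=5 → after 3×micro: 0 ⇒ (c0=5, c1=0)
macro 5: S0 reads c0=5 → after 2×micro: -2; S1 reads c0=-2 → after 3×micro: 2 ⇒ (c0=-2, c1=2)
macro 6: S0 reads c0=-2 → after 2×micro: 5; S1 reads c0=5 → after 3×micro: 0 ⇒ (c0=5, c1=0)
macro 7: S0 reads c0=5 → after 2×micro: -2; S1 reads c0=-2 → after 3×micro: 2 ⇒ (c0=-2, c1=2)
macro 8: S0 reads c0=-2 → after 2×micro: 5; S1 reads c0=5 → after 3×micro: 0 ⇒ (c0=5, c1=0)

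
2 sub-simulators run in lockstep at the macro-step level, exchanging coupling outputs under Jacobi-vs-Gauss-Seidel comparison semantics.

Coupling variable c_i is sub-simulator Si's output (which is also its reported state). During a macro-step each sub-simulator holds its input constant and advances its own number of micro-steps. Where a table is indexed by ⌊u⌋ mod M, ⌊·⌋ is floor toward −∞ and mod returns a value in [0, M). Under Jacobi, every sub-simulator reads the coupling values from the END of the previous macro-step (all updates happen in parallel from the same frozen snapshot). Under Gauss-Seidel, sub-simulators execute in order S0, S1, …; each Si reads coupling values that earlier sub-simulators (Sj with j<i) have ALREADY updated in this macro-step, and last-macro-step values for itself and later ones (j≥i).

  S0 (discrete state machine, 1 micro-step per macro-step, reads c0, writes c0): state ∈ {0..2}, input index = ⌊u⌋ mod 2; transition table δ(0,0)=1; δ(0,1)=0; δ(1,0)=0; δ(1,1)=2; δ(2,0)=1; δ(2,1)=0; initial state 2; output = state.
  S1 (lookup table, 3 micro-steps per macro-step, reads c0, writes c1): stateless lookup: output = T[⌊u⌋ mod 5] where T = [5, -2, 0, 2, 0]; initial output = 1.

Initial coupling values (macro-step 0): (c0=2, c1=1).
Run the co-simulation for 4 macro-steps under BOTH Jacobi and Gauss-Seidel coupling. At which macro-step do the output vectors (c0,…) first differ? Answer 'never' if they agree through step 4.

first divergence at macro-step: 1

[Jacobi] macro 1: S0 reads c0=2 → after 1×micro: 1; S1 reads c0=2 → after 3×micro: 0 ⇒ (c0=1, c1=0)
[Jacobi] macro 2: S0 reads c0=1 → after 1×micro: 2; S1 reads c0=1 → after 3×micro: -2 ⇒ (c0=2, c1=-2)
[Jacobi] macro 3: S0 reads c0=2 → after 1×micro: 1; S1 reads c0=2 → after 3×micro: 0 ⇒ (c0=1, c1=0)
[Jacobi] macro 4: S0 reads c0=1 → after 1×micro: 2; S1 reads c0=1 → after 3×micro: -2 ⇒ (c0=2, c1=-2)
[Gauss-Seidel] macro 1: S0 reads c0=2 → after 1×micro: 1; S1 reads c0=1 → after 3×micro: -2 ⇒ (c0=1, c1=-2)
[Gauss-Seidel] macro 2: S0 reads c0=1 → after 1×micro: 2; S1 reads c0=2 → after 3×micro: 0 ⇒ (c0=2, c1=0)
[Gauss-Seidel] macro 3: S0 reads c0=2 → after 1×micro: 1; S1 reads c0=1 → after 3×micro: -2 ⇒ (c0=1, c1=-2)
[Gauss-Seidel] macro 4: S0 reads c0=1 → after 1×micro: 2; S1 reads c0=2 → after 3×micro: 0 ⇒ (c0=2, c1=0)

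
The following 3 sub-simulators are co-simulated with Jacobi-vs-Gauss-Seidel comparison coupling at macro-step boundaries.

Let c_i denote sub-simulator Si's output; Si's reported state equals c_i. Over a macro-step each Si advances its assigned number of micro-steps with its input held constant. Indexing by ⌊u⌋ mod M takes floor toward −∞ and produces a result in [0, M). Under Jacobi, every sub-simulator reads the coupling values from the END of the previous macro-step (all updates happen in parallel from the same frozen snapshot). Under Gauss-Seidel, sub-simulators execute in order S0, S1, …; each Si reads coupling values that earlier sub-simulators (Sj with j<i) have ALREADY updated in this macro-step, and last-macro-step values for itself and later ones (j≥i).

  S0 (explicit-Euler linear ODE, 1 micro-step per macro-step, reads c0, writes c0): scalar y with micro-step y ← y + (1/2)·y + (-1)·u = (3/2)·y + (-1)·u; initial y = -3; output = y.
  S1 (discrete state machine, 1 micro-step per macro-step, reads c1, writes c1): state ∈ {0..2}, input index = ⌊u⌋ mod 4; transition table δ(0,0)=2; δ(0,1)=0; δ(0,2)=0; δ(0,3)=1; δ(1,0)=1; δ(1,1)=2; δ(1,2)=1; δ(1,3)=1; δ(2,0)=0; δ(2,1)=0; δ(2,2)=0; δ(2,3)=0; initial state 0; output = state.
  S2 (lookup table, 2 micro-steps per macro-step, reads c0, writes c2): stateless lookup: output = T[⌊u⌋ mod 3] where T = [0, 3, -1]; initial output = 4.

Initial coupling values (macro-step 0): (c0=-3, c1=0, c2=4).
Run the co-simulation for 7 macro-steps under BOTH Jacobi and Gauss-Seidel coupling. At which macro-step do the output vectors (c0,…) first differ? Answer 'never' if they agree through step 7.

first divergence at macro-step: 1

[Jacobi] macro 1: S0 reads c0=-3 → after 1×micro: -3/2; S1 reads c1=0 → after 1×micro: 2; S2 reads c0=-3 → after 2×micro: 0 ⇒ (c0=-3/2, c1=2, c2=0)
[Jacobi] macro 2: S0 reads c0=-3/2 → after 1×micro: -3/4; S1 reads c1=2 → after 1×micro: 0; S2 reads c0=-3/2 → after 2×micro: 3 ⇒ (c0=-3/4, c1=0, c2=3)
[Jacobi] macro 3: S0 reads c0=-3/4 → after 1×micro: -3/8; S1 reads c1=0 → after 1×micro: 2; S2 reads c0=-3/4 → after 2×micro: -1 ⇒ (c0=-3/8, c1=2, c2=-1)
[Jacobi] macro 4: S0 reads c0=-3/8 → after 1×micro: -3/16; S1 reads c1=2 → after 1×micro: 0; S2 reads c0=-3/8 → after 2×micro: -1 ⇒ (c0=-3/16, c1=0, c2=-1)
[Jacobi] macro 5: S0 reads c0=-3/16 → after 1×micro: -3/32; S1 reads c1=0 → after 1×micro: 2; S2 reads c0=-3/16 → after 2×micro: -1 ⇒ (c0=-3/32, c1=2, c2=-1)
[Jacobi] macro 6: S0 reads c0=-3/32 → after 1×micro: -3/64; S1 reads c1=2 → after 1×micro: 0; S2 reads c0=-3/32 → after 2×micro: -1 ⇒ (c0=-3/64, c1=0, c2=-1)
[Jacobi] macro 7: S0 reads c0=-3/64 → after 1×micro: -3/128; S1 reads c1=0 → after 1×micro: 2; S2 reads c0=-3/64 → after 2×micro: -1 ⇒ (c0=-3/128, c1=2, c2=-1)
[Gauss-Seidel] macro 1: S0 reads c0=-3 → after 1×micro: -3/2; S1 reads c1=0 → after 1×micro: 2; S2 reads c0=-3/2 → after 2×micro: 3 ⇒ (c0=-3/2, c1=2, c2=3)
[Gauss-Seidel] macro 2: S0 reads c0=-3/2 → after 1×micro: -3/4; S1 reads c1=2 → after 1×micro: 0; S2 reads c0=-3/4 → after 2×micro: -1 ⇒ (c0=-3/4, c1=0, c2=-1)
[Gauss-Seidel] macro 3: S0 reads c0=-3/4 → after 1×micro: -3/8; S1 reads c1=0 → after 1×micro: 2; S2 reads c0=-3/8 → after 2×micro: -1 ⇒ (c0=-3/8, c1=2, c2=-1)
[Gauss-Seidel] macro 4: S0 reads c0=-3/8 → after 1×micro: -3/16; S1 reads c1=2 → after 1×micro: 0; S2 reads c0=-3/16 → after 2×micro: -1 ⇒ (c0=-3/16, c1=0, c2=-1)
[Gauss-Seidel] macro 5: S0 reads c0=-3/16 → after 1×micro: -3/32; S1 reads c1=0 → after 1×micro: 2; S2 reads c0=-3/32 → after 2×micro: -1 ⇒ (c0=-3/32, c1=2, c2=-1)
[Gauss-Seidel] macro 6: S0 reads c0=-3/32 → after 1×micro: -3/64; S1 reads c1=2 → after 1×micro: 0; S2 reads c0=-3/64 → after 2×micro: -1 ⇒ (c0=-3/64, c1=0, c2=-1)
[Gauss-Seidel] macro 7: S0 reads c0=-3/64 → after 1×micro: -3/128; S1 reads c1=0 → after 1×micro: 2; S2 reads c0=-3/128 → after 2×micro: -1 ⇒ (c0=-3/128, c1=2, c2=-1)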